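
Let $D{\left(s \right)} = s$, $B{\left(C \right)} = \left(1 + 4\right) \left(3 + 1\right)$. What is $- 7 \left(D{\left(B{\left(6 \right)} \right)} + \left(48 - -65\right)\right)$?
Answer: $-931$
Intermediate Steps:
$B{\left(C \right)} = 20$ ($B{\left(C \right)} = 5 \cdot 4 = 20$)
$- 7 \left(D{\left(B{\left(6 \right)} \right)} + \left(48 - -65\right)\right) = - 7 \left(20 + \left(48 - -65\right)\right) = - 7 \left(20 + \left(48 + 65\right)\right) = - 7 \left(20 + 113\right) = - 7 \cdot 133 = \left(-1\right) 931 = -931$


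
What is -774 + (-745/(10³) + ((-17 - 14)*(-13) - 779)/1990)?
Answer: -30842371/39800 ≈ -774.93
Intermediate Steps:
-774 + (-745/(10³) + ((-17 - 14)*(-13) - 779)/1990) = -774 + (-745/1000 + (-31*(-13) - 779)*(1/1990)) = -774 + (-745*1/1000 + (403 - 779)*(1/1990)) = -774 + (-149/200 - 376*1/1990) = -774 + (-149/200 - 188/995) = -774 - 37171/39800 = -30842371/39800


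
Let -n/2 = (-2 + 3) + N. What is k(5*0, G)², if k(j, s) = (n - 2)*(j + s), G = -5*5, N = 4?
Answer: 90000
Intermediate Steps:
n = -10 (n = -2*((-2 + 3) + 4) = -2*(1 + 4) = -2*5 = -10)
G = -25
k(j, s) = -12*j - 12*s (k(j, s) = (-10 - 2)*(j + s) = -12*(j + s) = -12*j - 12*s)
k(5*0, G)² = (-60*0 - 12*(-25))² = (-12*0 + 300)² = (0 + 300)² = 300² = 90000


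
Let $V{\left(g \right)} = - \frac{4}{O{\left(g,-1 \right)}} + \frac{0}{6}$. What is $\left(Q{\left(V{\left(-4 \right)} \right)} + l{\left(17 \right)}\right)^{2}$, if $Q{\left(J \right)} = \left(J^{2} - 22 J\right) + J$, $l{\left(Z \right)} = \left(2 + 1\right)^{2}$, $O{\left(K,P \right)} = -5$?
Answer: $\frac{32041}{625} \approx 51.266$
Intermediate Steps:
$V{\left(g \right)} = \frac{4}{5}$ ($V{\left(g \right)} = - \frac{4}{-5} + \frac{0}{6} = \left(-4\right) \left(- \frac{1}{5}\right) + 0 \cdot \frac{1}{6} = \frac{4}{5} + 0 = \frac{4}{5}$)
$l{\left(Z \right)} = 9$ ($l{\left(Z \right)} = 3^{2} = 9$)
$Q{\left(J \right)} = J^{2} - 21 J$
$\left(Q{\left(V{\left(-4 \right)} \right)} + l{\left(17 \right)}\right)^{2} = \left(\frac{4 \left(-21 + \frac{4}{5}\right)}{5} + 9\right)^{2} = \left(\frac{4}{5} \left(- \frac{101}{5}\right) + 9\right)^{2} = \left(- \frac{404}{25} + 9\right)^{2} = \left(- \frac{179}{25}\right)^{2} = \frac{32041}{625}$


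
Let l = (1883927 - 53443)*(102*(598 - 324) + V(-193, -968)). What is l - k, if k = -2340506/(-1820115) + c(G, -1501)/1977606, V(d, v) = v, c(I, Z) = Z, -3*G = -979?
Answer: 19751676905275872400531/399941149410 ≈ 4.9386e+10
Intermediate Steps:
G = 979/3 (G = -1/3*(-979) = 979/3 ≈ 326.33)
l = 49386458320 (l = (1883927 - 53443)*(102*(598 - 324) - 968) = 1830484*(102*274 - 968) = 1830484*(27948 - 968) = 1830484*26980 = 49386458320)
k = 513985190669/399941149410 (k = -2340506/(-1820115) - 1501/1977606 = -2340506*(-1/1820115) - 1501*1/1977606 = 2340506/1820115 - 1501/1977606 = 513985190669/399941149410 ≈ 1.2852)
l - k = 49386458320 - 1*513985190669/399941149410 = 49386458320 - 513985190669/399941149410 = 19751676905275872400531/399941149410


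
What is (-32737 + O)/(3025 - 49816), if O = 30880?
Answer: 619/15597 ≈ 0.039687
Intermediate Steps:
(-32737 + O)/(3025 - 49816) = (-32737 + 30880)/(3025 - 49816) = -1857/(-46791) = -1857*(-1/46791) = 619/15597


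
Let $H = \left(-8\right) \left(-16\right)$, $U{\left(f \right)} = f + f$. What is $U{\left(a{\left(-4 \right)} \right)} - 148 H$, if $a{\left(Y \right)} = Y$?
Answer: $-18952$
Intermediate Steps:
$U{\left(f \right)} = 2 f$
$H = 128$
$U{\left(a{\left(-4 \right)} \right)} - 148 H = 2 \left(-4\right) - 18944 = -8 - 18944 = -18952$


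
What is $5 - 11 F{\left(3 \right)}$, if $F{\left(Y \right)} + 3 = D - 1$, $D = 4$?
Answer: $5$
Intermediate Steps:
$F{\left(Y \right)} = 0$ ($F{\left(Y \right)} = -3 + \left(4 - 1\right) = -3 + 3 = 0$)
$5 - 11 F{\left(3 \right)} = 5 - 0 = 5 + 0 = 5$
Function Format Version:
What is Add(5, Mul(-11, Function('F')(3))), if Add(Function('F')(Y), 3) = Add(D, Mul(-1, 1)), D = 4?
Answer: 5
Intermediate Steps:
Function('F')(Y) = 0 (Function('F')(Y) = Add(-3, Add(4, Mul(-1, 1))) = Add(-3, Add(4, -1)) = Add(-3, 3) = 0)
Add(5, Mul(-11, Function('F')(3))) = Add(5, Mul(-11, 0)) = Add(5, 0) = 5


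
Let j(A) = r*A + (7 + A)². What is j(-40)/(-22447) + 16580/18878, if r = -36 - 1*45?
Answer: 145224199/211877233 ≈ 0.68542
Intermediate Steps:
r = -81 (r = -36 - 45 = -81)
j(A) = (7 + A)² - 81*A (j(A) = -81*A + (7 + A)² = (7 + A)² - 81*A)
j(-40)/(-22447) + 16580/18878 = ((7 - 40)² - 81*(-40))/(-22447) + 16580/18878 = ((-33)² + 3240)*(-1/22447) + 16580*(1/18878) = (1089 + 3240)*(-1/22447) + 8290/9439 = 4329*(-1/22447) + 8290/9439 = -4329/22447 + 8290/9439 = 145224199/211877233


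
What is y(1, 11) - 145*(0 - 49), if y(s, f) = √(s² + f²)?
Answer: 7105 + √122 ≈ 7116.0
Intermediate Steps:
y(s, f) = √(f² + s²)
y(1, 11) - 145*(0 - 49) = √(11² + 1²) - 145*(0 - 49) = √(121 + 1) - 145*(-49) = √122 + 7105 = 7105 + √122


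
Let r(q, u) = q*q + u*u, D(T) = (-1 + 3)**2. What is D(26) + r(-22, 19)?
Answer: 849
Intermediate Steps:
D(T) = 4 (D(T) = 2**2 = 4)
r(q, u) = q**2 + u**2
D(26) + r(-22, 19) = 4 + ((-22)**2 + 19**2) = 4 + (484 + 361) = 4 + 845 = 849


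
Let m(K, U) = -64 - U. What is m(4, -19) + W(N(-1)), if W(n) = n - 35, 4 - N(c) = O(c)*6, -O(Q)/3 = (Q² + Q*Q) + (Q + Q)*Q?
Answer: -4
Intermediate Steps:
O(Q) = -12*Q² (O(Q) = -3*((Q² + Q*Q) + (Q + Q)*Q) = -3*((Q² + Q²) + (2*Q)*Q) = -3*(2*Q² + 2*Q²) = -12*Q²)
N(c) = 4 + 72*c² (N(c) = 4 - (-12*c²)*6 = 4 - (-72)*c² = 4 + 72*c²)
W(n) = -35 + n
m(4, -19) + W(N(-1)) = (-64 - 1*(-19)) + (-35 + (4 + 72*(-1)²)) = (-64 + 19) + (-35 + (4 + 72*1)) = -45 + (-35 + (4 + 72)) = -45 + (-35 + 76) = -45 + 41 = -4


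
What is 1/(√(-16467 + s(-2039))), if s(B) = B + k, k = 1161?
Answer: -I*√17345/17345 ≈ -0.007593*I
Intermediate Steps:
s(B) = 1161 + B (s(B) = B + 1161 = 1161 + B)
1/(√(-16467 + s(-2039))) = 1/(√(-16467 + (1161 - 2039))) = 1/(√(-16467 - 878)) = 1/(√(-17345)) = 1/(I*√17345) = -I*√17345/17345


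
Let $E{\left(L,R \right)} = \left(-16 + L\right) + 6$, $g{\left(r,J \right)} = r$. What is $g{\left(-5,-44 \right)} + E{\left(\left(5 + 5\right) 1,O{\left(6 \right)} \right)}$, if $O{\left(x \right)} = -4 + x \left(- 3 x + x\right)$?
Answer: $-5$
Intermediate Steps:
$O{\left(x \right)} = -4 - 2 x^{2}$ ($O{\left(x \right)} = -4 + x \left(- 2 x\right) = -4 - 2 x^{2}$)
$E{\left(L,R \right)} = -10 + L$
$g{\left(-5,-44 \right)} + E{\left(\left(5 + 5\right) 1,O{\left(6 \right)} \right)} = -5 - \left(10 - \left(5 + 5\right) 1\right) = -5 + \left(-10 + 10 \cdot 1\right) = -5 + \left(-10 + 10\right) = -5 + 0 = -5$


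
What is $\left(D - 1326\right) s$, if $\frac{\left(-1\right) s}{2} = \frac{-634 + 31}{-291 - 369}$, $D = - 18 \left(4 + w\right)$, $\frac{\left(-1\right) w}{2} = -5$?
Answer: $\frac{158589}{55} \approx 2883.4$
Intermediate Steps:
$w = 10$ ($w = \left(-2\right) \left(-5\right) = 10$)
$D = -252$ ($D = - 18 \left(4 + 10\right) = \left(-18\right) 14 = -252$)
$s = - \frac{201}{110}$ ($s = - 2 \frac{-634 + 31}{-291 - 369} = - 2 \left(- \frac{603}{-660}\right) = - 2 \left(\left(-603\right) \left(- \frac{1}{660}\right)\right) = \left(-2\right) \frac{201}{220} = - \frac{201}{110} \approx -1.8273$)
$\left(D - 1326\right) s = \left(-252 - 1326\right) \left(- \frac{201}{110}\right) = \left(-1578\right) \left(- \frac{201}{110}\right) = \frac{158589}{55}$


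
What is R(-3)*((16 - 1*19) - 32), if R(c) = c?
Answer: 105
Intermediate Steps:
R(-3)*((16 - 1*19) - 32) = -3*((16 - 1*19) - 32) = -3*((16 - 19) - 32) = -3*(-3 - 32) = -3*(-35) = 105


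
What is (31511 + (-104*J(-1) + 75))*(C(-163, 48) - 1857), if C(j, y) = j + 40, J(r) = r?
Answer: -62746200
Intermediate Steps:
C(j, y) = 40 + j
(31511 + (-104*J(-1) + 75))*(C(-163, 48) - 1857) = (31511 + (-104*(-1) + 75))*((40 - 163) - 1857) = (31511 + (104 + 75))*(-123 - 1857) = (31511 + 179)*(-1980) = 31690*(-1980) = -62746200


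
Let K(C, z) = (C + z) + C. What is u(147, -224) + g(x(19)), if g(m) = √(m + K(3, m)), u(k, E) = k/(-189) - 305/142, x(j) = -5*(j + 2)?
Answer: -3739/1278 + 2*I*√51 ≈ -2.9257 + 14.283*I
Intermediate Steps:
x(j) = -10 - 5*j (x(j) = -5*(2 + j) = -10 - 5*j)
u(k, E) = -305/142 - k/189 (u(k, E) = k*(-1/189) - 305*1/142 = -k/189 - 305/142 = -305/142 - k/189)
K(C, z) = z + 2*C
g(m) = √(6 + 2*m) (g(m) = √(m + (m + 2*3)) = √(m + (m + 6)) = √(m + (6 + m)) = √(6 + 2*m))
u(147, -224) + g(x(19)) = (-305/142 - 1/189*147) + √(6 + 2*(-10 - 5*19)) = (-305/142 - 7/9) + √(6 + 2*(-10 - 95)) = -3739/1278 + √(6 + 2*(-105)) = -3739/1278 + √(6 - 210) = -3739/1278 + √(-204) = -3739/1278 + 2*I*√51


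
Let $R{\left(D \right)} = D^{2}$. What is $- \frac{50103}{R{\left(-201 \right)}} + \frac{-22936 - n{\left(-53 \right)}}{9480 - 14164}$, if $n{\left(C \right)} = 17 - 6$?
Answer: $\frac{76933255}{21026476} \approx 3.6589$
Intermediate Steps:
$n{\left(C \right)} = 11$
$- \frac{50103}{R{\left(-201 \right)}} + \frac{-22936 - n{\left(-53 \right)}}{9480 - 14164} = - \frac{50103}{\left(-201\right)^{2}} + \frac{-22936 - 11}{9480 - 14164} = - \frac{50103}{40401} + \frac{-22936 - 11}{-4684} = \left(-50103\right) \frac{1}{40401} - - \frac{22947}{4684} = - \frac{5567}{4489} + \frac{22947}{4684} = \frac{76933255}{21026476}$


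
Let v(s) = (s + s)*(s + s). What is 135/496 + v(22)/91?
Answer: 972541/45136 ≈ 21.547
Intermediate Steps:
v(s) = 4*s**2 (v(s) = (2*s)*(2*s) = 4*s**2)
135/496 + v(22)/91 = 135/496 + (4*22**2)/91 = 135*(1/496) + (4*484)*(1/91) = 135/496 + 1936*(1/91) = 135/496 + 1936/91 = 972541/45136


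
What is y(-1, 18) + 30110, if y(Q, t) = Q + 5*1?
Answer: 30114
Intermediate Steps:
y(Q, t) = 5 + Q (y(Q, t) = Q + 5 = 5 + Q)
y(-1, 18) + 30110 = (5 - 1) + 30110 = 4 + 30110 = 30114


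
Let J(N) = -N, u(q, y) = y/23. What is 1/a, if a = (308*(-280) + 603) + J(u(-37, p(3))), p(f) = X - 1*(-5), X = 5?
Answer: -23/1969661 ≈ -1.1677e-5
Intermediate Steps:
p(f) = 10 (p(f) = 5 - 1*(-5) = 5 + 5 = 10)
u(q, y) = y/23 (u(q, y) = y*(1/23) = y/23)
a = -1969661/23 (a = (308*(-280) + 603) - 10/23 = (-86240 + 603) - 1*10/23 = -85637 - 10/23 = -1969661/23 ≈ -85637.)
1/a = 1/(-1969661/23) = -23/1969661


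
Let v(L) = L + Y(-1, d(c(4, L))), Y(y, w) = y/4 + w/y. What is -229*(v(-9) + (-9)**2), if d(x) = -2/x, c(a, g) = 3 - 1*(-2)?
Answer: -330447/20 ≈ -16522.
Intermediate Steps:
c(a, g) = 5 (c(a, g) = 3 + 2 = 5)
Y(y, w) = y/4 + w/y (Y(y, w) = y*(1/4) + w/y = y/4 + w/y)
v(L) = 3/20 + L (v(L) = L + ((1/4)*(-1) - 2/5/(-1)) = L + (-1/4 - 2*1/5*(-1)) = L + (-1/4 - 2/5*(-1)) = L + (-1/4 + 2/5) = L + 3/20 = 3/20 + L)
-229*(v(-9) + (-9)**2) = -229*((3/20 - 9) + (-9)**2) = -229*(-177/20 + 81) = -229*1443/20 = -330447/20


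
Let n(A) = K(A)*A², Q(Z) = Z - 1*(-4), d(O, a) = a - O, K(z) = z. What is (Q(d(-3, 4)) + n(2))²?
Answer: 361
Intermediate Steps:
Q(Z) = 4 + Z (Q(Z) = Z + 4 = 4 + Z)
n(A) = A³ (n(A) = A*A² = A³)
(Q(d(-3, 4)) + n(2))² = ((4 + (4 - 1*(-3))) + 2³)² = ((4 + (4 + 3)) + 8)² = ((4 + 7) + 8)² = (11 + 8)² = 19² = 361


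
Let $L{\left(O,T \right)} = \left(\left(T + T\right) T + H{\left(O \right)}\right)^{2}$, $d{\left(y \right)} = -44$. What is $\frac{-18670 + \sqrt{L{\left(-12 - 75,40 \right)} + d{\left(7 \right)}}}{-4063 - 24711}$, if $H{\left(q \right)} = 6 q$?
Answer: $\frac{9335}{14387} - \frac{7 \sqrt{36590}}{14387} \approx 0.55578$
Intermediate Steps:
$L{\left(O,T \right)} = \left(2 T^{2} + 6 O\right)^{2}$ ($L{\left(O,T \right)} = \left(\left(T + T\right) T + 6 O\right)^{2} = \left(2 T T + 6 O\right)^{2} = \left(2 T^{2} + 6 O\right)^{2}$)
$\frac{-18670 + \sqrt{L{\left(-12 - 75,40 \right)} + d{\left(7 \right)}}}{-4063 - 24711} = \frac{-18670 + \sqrt{4 \left(40^{2} + 3 \left(-12 - 75\right)\right)^{2} - 44}}{-4063 - 24711} = \frac{-18670 + \sqrt{4 \left(1600 + 3 \left(-12 - 75\right)\right)^{2} - 44}}{-28774} = \left(-18670 + \sqrt{4 \left(1600 + 3 \left(-87\right)\right)^{2} - 44}\right) \left(- \frac{1}{28774}\right) = \left(-18670 + \sqrt{4 \left(1600 - 261\right)^{2} - 44}\right) \left(- \frac{1}{28774}\right) = \left(-18670 + \sqrt{4 \cdot 1339^{2} - 44}\right) \left(- \frac{1}{28774}\right) = \left(-18670 + \sqrt{4 \cdot 1792921 - 44}\right) \left(- \frac{1}{28774}\right) = \left(-18670 + \sqrt{7171684 - 44}\right) \left(- \frac{1}{28774}\right) = \left(-18670 + \sqrt{7171640}\right) \left(- \frac{1}{28774}\right) = \left(-18670 + 14 \sqrt{36590}\right) \left(- \frac{1}{28774}\right) = \frac{9335}{14387} - \frac{7 \sqrt{36590}}{14387}$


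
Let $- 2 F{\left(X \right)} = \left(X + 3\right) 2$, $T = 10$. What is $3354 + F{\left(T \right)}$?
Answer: $3341$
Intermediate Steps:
$F{\left(X \right)} = -3 - X$ ($F{\left(X \right)} = - \frac{\left(X + 3\right) 2}{2} = - \frac{\left(3 + X\right) 2}{2} = - \frac{6 + 2 X}{2} = -3 - X$)
$3354 + F{\left(T \right)} = 3354 - 13 = 3341$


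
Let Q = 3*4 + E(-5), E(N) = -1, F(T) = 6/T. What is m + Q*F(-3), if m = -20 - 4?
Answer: -46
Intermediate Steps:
Q = 11 (Q = 3*4 - 1 = 12 - 1 = 11)
m = -24
m + Q*F(-3) = -24 + 11*(6/(-3)) = -24 + 11*(6*(-1/3)) = -24 + 11*(-2) = -24 - 22 = -46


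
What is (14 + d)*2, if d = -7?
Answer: 14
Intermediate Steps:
(14 + d)*2 = (14 - 7)*2 = 7*2 = 14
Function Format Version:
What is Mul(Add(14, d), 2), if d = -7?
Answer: 14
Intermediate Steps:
Mul(Add(14, d), 2) = Mul(Add(14, -7), 2) = Mul(7, 2) = 14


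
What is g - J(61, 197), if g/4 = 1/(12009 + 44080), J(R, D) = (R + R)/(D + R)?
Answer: -3420913/7235481 ≈ -0.47280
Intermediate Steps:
J(R, D) = 2*R/(D + R) (J(R, D) = (2*R)/(D + R) = 2*R/(D + R))
g = 4/56089 (g = 4/(12009 + 44080) = 4/56089 ≈ 7.1315e-5)
g - J(61, 197) = 4/56089 - 2*61/(197 + 61) = 4/56089 - 2*61/258 = 4/56089 - 1*61/129 = 4/56089 - 61/129 = -3420913/7235481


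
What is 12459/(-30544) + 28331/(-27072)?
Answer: -75164507/51680448 ≈ -1.4544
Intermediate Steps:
12459/(-30544) + 28331/(-27072) = 12459*(-1/30544) + 28331*(-1/27072) = -12459/30544 - 28331/27072 = -75164507/51680448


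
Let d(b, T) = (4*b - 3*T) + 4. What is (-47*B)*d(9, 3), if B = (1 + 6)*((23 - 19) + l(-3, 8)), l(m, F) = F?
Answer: -122388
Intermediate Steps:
d(b, T) = 4 - 3*T + 4*b (d(b, T) = (-3*T + 4*b) + 4 = 4 - 3*T + 4*b)
B = 84 (B = (1 + 6)*((23 - 19) + 8) = 7*(4 + 8) = 7*12 = 84)
(-47*B)*d(9, 3) = (-47*84)*(4 - 3*3 + 4*9) = -3948*(4 - 9 + 36) = -3948*31 = -122388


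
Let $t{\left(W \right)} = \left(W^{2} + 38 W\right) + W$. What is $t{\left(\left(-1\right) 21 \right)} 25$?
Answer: $-9450$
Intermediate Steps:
$t{\left(W \right)} = W^{2} + 39 W$
$t{\left(\left(-1\right) 21 \right)} 25 = \left(-1\right) 21 \left(39 - 21\right) 25 = - 21 \left(39 - 21\right) 25 = \left(-21\right) 18 \cdot 25 = \left(-378\right) 25 = -9450$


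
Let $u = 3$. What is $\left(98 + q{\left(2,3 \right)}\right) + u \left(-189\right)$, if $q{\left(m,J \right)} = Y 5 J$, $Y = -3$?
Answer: $-514$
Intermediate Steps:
$q{\left(m,J \right)} = - 15 J$ ($q{\left(m,J \right)} = \left(-3\right) 5 J = - 15 J$)
$\left(98 + q{\left(2,3 \right)}\right) + u \left(-189\right) = \left(98 - 45\right) + 3 \left(-189\right) = \left(98 - 45\right) - 567 = 53 - 567 = -514$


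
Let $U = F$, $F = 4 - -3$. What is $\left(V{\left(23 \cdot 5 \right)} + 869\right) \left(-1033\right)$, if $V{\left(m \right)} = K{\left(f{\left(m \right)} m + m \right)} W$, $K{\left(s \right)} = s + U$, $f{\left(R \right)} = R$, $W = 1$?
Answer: $-14685128$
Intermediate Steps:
$F = 7$ ($F = 4 + 3 = 7$)
$U = 7$
$K{\left(s \right)} = 7 + s$ ($K{\left(s \right)} = s + 7 = 7 + s$)
$V{\left(m \right)} = 7 + m + m^{2}$ ($V{\left(m \right)} = \left(7 + \left(m m + m\right)\right) 1 = \left(7 + \left(m^{2} + m\right)\right) 1 = \left(7 + \left(m + m^{2}\right)\right) 1 = \left(7 + m + m^{2}\right) 1 = 7 + m + m^{2}$)
$\left(V{\left(23 \cdot 5 \right)} + 869\right) \left(-1033\right) = \left(\left(7 + 23 \cdot 5 \left(1 + 23 \cdot 5\right)\right) + 869\right) \left(-1033\right) = \left(\left(7 + 115 \left(1 + 115\right)\right) + 869\right) \left(-1033\right) = \left(\left(7 + 115 \cdot 116\right) + 869\right) \left(-1033\right) = \left(\left(7 + 13340\right) + 869\right) \left(-1033\right) = \left(13347 + 869\right) \left(-1033\right) = 14216 \left(-1033\right) = -14685128$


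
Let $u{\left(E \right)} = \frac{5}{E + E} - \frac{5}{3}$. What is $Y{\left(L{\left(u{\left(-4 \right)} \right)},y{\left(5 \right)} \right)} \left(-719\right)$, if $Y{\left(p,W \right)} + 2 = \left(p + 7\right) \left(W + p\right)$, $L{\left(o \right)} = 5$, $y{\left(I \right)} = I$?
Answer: $-84842$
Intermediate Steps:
$u{\left(E \right)} = - \frac{5}{3} + \frac{5}{2 E}$ ($u{\left(E \right)} = \frac{5}{2 E} - \frac{5}{3} = - \frac{5}{3} + \frac{5}{2 E}$)
$Y{\left(p,W \right)} = -2 + \left(7 + p\right) \left(W + p\right)$ ($Y{\left(p,W \right)} = -2 + \left(p + 7\right) \left(W + p\right) = -2 + \left(7 + p\right) \left(W + p\right)$)
$Y{\left(L{\left(u{\left(-4 \right)} \right)},y{\left(5 \right)} \right)} \left(-719\right) = \left(-2 + 5^{2} + 7 \cdot 5 + 7 \cdot 5 + 5 \cdot 5\right) \left(-719\right) = \left(-2 + 25 + 35 + 35 + 25\right) \left(-719\right) = 118 \left(-719\right) = -84842$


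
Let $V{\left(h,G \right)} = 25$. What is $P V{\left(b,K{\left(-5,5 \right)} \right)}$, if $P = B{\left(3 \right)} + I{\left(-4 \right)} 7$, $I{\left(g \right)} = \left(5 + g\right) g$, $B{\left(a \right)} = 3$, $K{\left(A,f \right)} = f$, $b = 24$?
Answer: $-625$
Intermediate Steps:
$I{\left(g \right)} = g \left(5 + g\right)$
$P = -25$ ($P = 3 + - 4 \left(5 - 4\right) 7 = 3 + \left(-4\right) 1 \cdot 7 = 3 - 28 = -25$)
$P V{\left(b,K{\left(-5,5 \right)} \right)} = \left(-25\right) 25 = -625$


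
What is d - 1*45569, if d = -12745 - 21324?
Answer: -79638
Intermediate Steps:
d = -34069
d - 1*45569 = -34069 - 1*45569 = -34069 - 45569 = -79638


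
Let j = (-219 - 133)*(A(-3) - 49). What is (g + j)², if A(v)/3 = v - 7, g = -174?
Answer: 763637956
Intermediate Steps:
A(v) = -21 + 3*v (A(v) = 3*(v - 7) = 3*(-7 + v) = -21 + 3*v)
j = 27808 (j = (-219 - 133)*((-21 + 3*(-3)) - 49) = -352*((-21 - 9) - 49) = -352*(-30 - 49) = -352*(-79) = 27808)
(g + j)² = (-174 + 27808)² = 27634² = 763637956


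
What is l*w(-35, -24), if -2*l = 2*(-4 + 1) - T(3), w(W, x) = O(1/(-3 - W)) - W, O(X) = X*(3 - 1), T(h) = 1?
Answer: 3927/32 ≈ 122.72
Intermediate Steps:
O(X) = 2*X (O(X) = X*2 = 2*X)
w(W, x) = -W + 2/(-3 - W) (w(W, x) = 2/(-3 - W) - W = -W + 2/(-3 - W))
l = 7/2 (l = -(2*(-4 + 1) - 1*1)/2 = -(2*(-3) - 1)/2 = -(-6 - 1)/2 = -½*(-7) = 7/2 ≈ 3.5000)
l*w(-35, -24) = 7*((-2 - 1*(-35)*(3 - 35))/(3 - 35))/2 = 7*((-2 - 1*(-35)*(-32))/(-32))/2 = 7*(-(-2 - 1120)/32)/2 = 7*(-1/32*(-1122))/2 = (7/2)*(561/16) = 3927/32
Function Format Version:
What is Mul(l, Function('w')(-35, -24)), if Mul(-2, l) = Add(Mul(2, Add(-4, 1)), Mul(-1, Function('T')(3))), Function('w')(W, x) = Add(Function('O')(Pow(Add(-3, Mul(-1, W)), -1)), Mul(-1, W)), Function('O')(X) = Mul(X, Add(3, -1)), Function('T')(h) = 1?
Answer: Rational(3927, 32) ≈ 122.72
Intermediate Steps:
Function('O')(X) = Mul(2, X) (Function('O')(X) = Mul(X, 2) = Mul(2, X))
Function('w')(W, x) = Add(Mul(-1, W), Mul(2, Pow(Add(-3, Mul(-1, W)), -1))) (Function('w')(W, x) = Add(Mul(2, Pow(Add(-3, Mul(-1, W)), -1)), Mul(-1, W)) = Add(Mul(-1, W), Mul(2, Pow(Add(-3, Mul(-1, W)), -1))))
l = Rational(7, 2) (l = Mul(Rational(-1, 2), Add(Mul(2, Add(-4, 1)), Mul(-1, 1))) = Mul(Rational(-1, 2), Add(Mul(2, -3), -1)) = Mul(Rational(-1, 2), Add(-6, -1)) = Mul(Rational(-1, 2), -7) = Rational(7, 2) ≈ 3.5000)
Mul(l, Function('w')(-35, -24)) = Mul(Rational(7, 2), Mul(Pow(Add(3, -35), -1), Add(-2, Mul(-1, -35, Add(3, -35))))) = Mul(Rational(7, 2), Mul(Pow(-32, -1), Add(-2, Mul(-1, -35, -32)))) = Mul(Rational(7, 2), Mul(Rational(-1, 32), Add(-2, -1120))) = Mul(Rational(7, 2), Mul(Rational(-1, 32), -1122)) = Mul(Rational(7, 2), Rational(561, 16)) = Rational(3927, 32)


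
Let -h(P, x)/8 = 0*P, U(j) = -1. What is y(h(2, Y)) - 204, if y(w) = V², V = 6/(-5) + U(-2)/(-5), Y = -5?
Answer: -203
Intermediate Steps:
h(P, x) = 0 (h(P, x) = -0*P = -8*0 = 0)
V = -1 (V = 6/(-5) - 1/(-5) = 6*(-⅕) - 1*(-⅕) = -6/5 + ⅕ = -1)
y(w) = 1 (y(w) = (-1)² = 1)
y(h(2, Y)) - 204 = 1 - 204 = -203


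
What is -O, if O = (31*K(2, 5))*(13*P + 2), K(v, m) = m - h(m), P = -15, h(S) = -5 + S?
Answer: 29915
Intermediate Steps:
K(v, m) = 5 (K(v, m) = m - (-5 + m) = m + (5 - m) = 5)
O = -29915 (O = (31*5)*(13*(-15) + 2) = 155*(-195 + 2) = 155*(-193) = -29915)
-O = -1*(-29915) = 29915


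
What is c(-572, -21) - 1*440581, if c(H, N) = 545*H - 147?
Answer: -752468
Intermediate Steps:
c(H, N) = -147 + 545*H
c(-572, -21) - 1*440581 = (-147 + 545*(-572)) - 1*440581 = (-147 - 311740) - 440581 = -311887 - 440581 = -752468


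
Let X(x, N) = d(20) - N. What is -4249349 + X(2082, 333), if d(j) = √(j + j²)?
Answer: -4249682 + 2*√105 ≈ -4.2497e+6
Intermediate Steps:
X(x, N) = -N + 2*√105 (X(x, N) = √(20*(1 + 20)) - N = √(20*21) - N = √420 - N = 2*√105 - N = -N + 2*√105)
-4249349 + X(2082, 333) = -4249349 + (-1*333 + 2*√105) = -4249349 + (-333 + 2*√105) = -4249682 + 2*√105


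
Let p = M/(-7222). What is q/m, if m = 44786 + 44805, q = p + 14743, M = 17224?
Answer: 53228361/323513101 ≈ 0.16453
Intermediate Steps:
p = -8612/3611 (p = 17224/(-7222) = 17224*(-1/7222) = -8612/3611 ≈ -2.3849)
q = 53228361/3611 (q = -8612/3611 + 14743 = 53228361/3611 ≈ 14741.)
m = 89591
q/m = (53228361/3611)/89591 = (53228361/3611)*(1/89591) = 53228361/323513101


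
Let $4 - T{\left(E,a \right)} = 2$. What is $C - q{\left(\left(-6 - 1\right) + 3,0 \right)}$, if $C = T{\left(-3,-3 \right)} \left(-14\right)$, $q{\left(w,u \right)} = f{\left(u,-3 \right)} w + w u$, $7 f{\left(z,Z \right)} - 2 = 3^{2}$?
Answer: $- \frac{152}{7} \approx -21.714$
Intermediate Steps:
$T{\left(E,a \right)} = 2$ ($T{\left(E,a \right)} = 4 - 2 = 2$)
$f{\left(z,Z \right)} = \frac{11}{7}$ ($f{\left(z,Z \right)} = \frac{2}{7} + \frac{3^{2}}{7} = \frac{2}{7} + \frac{1}{7} \cdot 9 = \frac{2}{7} + \frac{9}{7} = \frac{11}{7}$)
$q{\left(w,u \right)} = \frac{11 w}{7} + u w$ ($q{\left(w,u \right)} = \frac{11 w}{7} + w u = \frac{11 w}{7} + u w$)
$C = -28$ ($C = 2 \left(-14\right) = -28$)
$C - q{\left(\left(-6 - 1\right) + 3,0 \right)} = -28 - \frac{\left(\left(-6 - 1\right) + 3\right) \left(11 + 7 \cdot 0\right)}{7} = -28 - \frac{\left(-7 + 3\right) \left(11 + 0\right)}{7} = -28 - \frac{1}{7} \left(-4\right) 11 = -28 - - \frac{44}{7} = -28 + \frac{44}{7} = - \frac{152}{7}$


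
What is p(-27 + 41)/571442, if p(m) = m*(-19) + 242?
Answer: -12/285721 ≈ -4.1999e-5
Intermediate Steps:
p(m) = 242 - 19*m (p(m) = -19*m + 242 = 242 - 19*m)
p(-27 + 41)/571442 = (242 - 19*(-27 + 41))/571442 = (242 - 19*14)*(1/571442) = (242 - 266)*(1/571442) = -24*1/571442 = -12/285721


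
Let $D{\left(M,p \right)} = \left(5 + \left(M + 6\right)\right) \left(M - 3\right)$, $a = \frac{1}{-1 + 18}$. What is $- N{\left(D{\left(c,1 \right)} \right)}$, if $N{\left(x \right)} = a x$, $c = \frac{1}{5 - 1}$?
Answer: $\frac{495}{272} \approx 1.8199$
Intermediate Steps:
$c = \frac{1}{4} \approx 0.25$
$a = \frac{1}{17} \approx 0.058824$
$D{\left(M,p \right)} = \left(-3 + M\right) \left(11 + M\right)$ ($D{\left(M,p \right)} = \left(5 + \left(6 + M\right)\right) \left(-3 + M\right) = \left(11 + M\right) \left(-3 + M\right) = \left(-3 + M\right) \left(11 + M\right)$)
$N{\left(x \right)} = \frac{x}{17}$
$- N{\left(D{\left(c,1 \right)} \right)} = - \frac{-33 + \left(\frac{1}{4}\right)^{2} + 8 \cdot \frac{1}{4}}{17} = - \frac{-33 + \frac{1}{16} + 2}{17} = - \frac{-495}{17 \cdot 16} = \left(-1\right) \left(- \frac{495}{272}\right) = \frac{495}{272}$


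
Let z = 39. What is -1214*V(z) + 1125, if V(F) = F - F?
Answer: 1125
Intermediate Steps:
V(F) = 0
-1214*V(z) + 1125 = -1214*0 + 1125 = 0 + 1125 = 1125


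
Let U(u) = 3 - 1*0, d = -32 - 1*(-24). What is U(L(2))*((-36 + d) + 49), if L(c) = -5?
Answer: 15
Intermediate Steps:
d = -8 (d = -32 + 24 = -8)
U(u) = 3 (U(u) = 3 + 0 = 3)
U(L(2))*((-36 + d) + 49) = 3*((-36 - 8) + 49) = 3*(-44 + 49) = 3*5 = 15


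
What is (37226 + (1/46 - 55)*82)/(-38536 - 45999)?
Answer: -752509/1944305 ≈ -0.38703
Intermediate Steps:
(37226 + (1/46 - 55)*82)/(-38536 - 45999) = (37226 + (1/46 - 55)*82)/(-84535) = (37226 - 2529/46*82)*(-1/84535) = (37226 - 103689/23)*(-1/84535) = (752509/23)*(-1/84535) = -752509/1944305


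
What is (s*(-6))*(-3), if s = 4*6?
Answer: 432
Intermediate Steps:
s = 24
(s*(-6))*(-3) = (24*(-6))*(-3) = -144*(-3) = 432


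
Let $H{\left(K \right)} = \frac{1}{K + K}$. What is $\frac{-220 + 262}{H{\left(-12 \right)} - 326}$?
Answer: $- \frac{1008}{7825} \approx -0.12882$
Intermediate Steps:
$H{\left(K \right)} = \frac{1}{2 K}$
$\frac{-220 + 262}{H{\left(-12 \right)} - 326} = \frac{-220 + 262}{\frac{1}{2 \left(-12\right)} - 326} = \frac{42}{\frac{1}{2} \left(- \frac{1}{12}\right) - 326} = \frac{42}{- \frac{1}{24} - 326} = \frac{42}{- \frac{7825}{24}} = 42 \left(- \frac{24}{7825}\right) = - \frac{1008}{7825}$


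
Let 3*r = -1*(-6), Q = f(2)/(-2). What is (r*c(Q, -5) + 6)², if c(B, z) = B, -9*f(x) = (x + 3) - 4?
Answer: 3025/81 ≈ 37.346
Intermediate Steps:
f(x) = ⅑ - x/9 (f(x) = -((x + 3) - 4)/9 = -((3 + x) - 4)/9 = -(-1 + x)/9 = ⅑ - x/9)
Q = 1/18 (Q = (⅑ - ⅑*2)/(-2) = (⅑ - 2/9)*(-½) = -⅑*(-½) = 1/18 ≈ 0.055556)
r = 2 (r = (-1*(-6))/3 = (⅓)*6 = 2)
(r*c(Q, -5) + 6)² = (2*(1/18) + 6)² = (⅑ + 6)² = (55/9)² = 3025/81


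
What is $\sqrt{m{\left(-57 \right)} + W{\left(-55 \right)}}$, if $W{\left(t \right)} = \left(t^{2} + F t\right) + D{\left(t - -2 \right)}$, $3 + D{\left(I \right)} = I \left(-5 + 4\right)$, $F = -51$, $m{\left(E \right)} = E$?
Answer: $3 \sqrt{647} \approx 76.309$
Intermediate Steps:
$D{\left(I \right)} = -3 - I$ ($D{\left(I \right)} = -3 + I \left(-5 + 4\right) = -3 + I \left(-1\right) = -3 - I$)
$W{\left(t \right)} = -5 + t^{2} - 52 t$ ($W{\left(t \right)} = \left(t^{2} - 51 t\right) - \left(3 + 2 + t\right) = \left(t^{2} - 51 t\right) - \left(5 + t\right) = -5 + t^{2} - 52 t$)
$\sqrt{m{\left(-57 \right)} + W{\left(-55 \right)}} = \sqrt{-57 - \left(-2855 - 3025\right)} = \sqrt{-57 + \left(-5 + 3025 + 2860\right)} = \sqrt{-57 + 5880} = \sqrt{5823} = 3 \sqrt{647}$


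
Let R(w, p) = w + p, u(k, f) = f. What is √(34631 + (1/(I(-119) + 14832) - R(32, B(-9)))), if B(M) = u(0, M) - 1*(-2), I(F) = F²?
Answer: √29089597688687/28993 ≈ 186.03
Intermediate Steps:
B(M) = 2 + M (B(M) = M - 1*(-2) = M + 2 = 2 + M)
R(w, p) = p + w
√(34631 + (1/(I(-119) + 14832) - R(32, B(-9)))) = √(34631 + (1/((-119)² + 14832) - ((2 - 9) + 32))) = √(34631 + (1/(14161 + 14832) - (-7 + 32))) = √(34631 + (1/28993 - 1*25)) = √(34631 + (1/28993 - 25)) = √(34631 - 724824/28993) = √(1003331759/28993) = √29089597688687/28993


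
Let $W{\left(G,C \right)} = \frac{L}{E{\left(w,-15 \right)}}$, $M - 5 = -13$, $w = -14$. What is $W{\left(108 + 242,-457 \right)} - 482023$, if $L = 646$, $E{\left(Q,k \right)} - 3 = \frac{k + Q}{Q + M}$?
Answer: $- \frac{2409367}{5} \approx -4.8187 \cdot 10^{5}$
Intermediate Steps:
$M = -8$ ($M = 5 - 13 = -8$)
$E{\left(Q,k \right)} = 3 + \frac{Q + k}{-8 + Q}$ ($E{\left(Q,k \right)} = 3 + \frac{k + Q}{Q - 8} = 3 + \frac{Q + k}{-8 + Q}$)
$W{\left(G,C \right)} = \frac{748}{5}$ ($W{\left(G,C \right)} = \frac{646}{\frac{1}{-8 - 14} \left(-24 - 15 + 4 \left(-14\right)\right)} = \frac{646}{\frac{1}{-22} \left(-24 - 15 - 56\right)} = \frac{646}{\left(- \frac{1}{22}\right) \left(-95\right)} = \frac{646}{\frac{95}{22}} = 646 \cdot \frac{22}{95} = \frac{748}{5}$)
$W{\left(108 + 242,-457 \right)} - 482023 = \frac{748}{5} - 482023 = - \frac{2409367}{5}$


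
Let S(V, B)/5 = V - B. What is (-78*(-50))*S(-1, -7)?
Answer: 117000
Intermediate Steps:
S(V, B) = -5*B + 5*V (S(V, B) = 5*(V - B) = -5*B + 5*V)
(-78*(-50))*S(-1, -7) = (-78*(-50))*(-5*(-7) + 5*(-1)) = 3900*(35 - 5) = 3900*30 = 117000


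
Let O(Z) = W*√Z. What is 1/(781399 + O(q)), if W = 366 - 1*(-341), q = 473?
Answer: 781399/610347968624 - 707*√473/610347968624 ≈ 1.2551e-6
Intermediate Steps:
W = 707 (W = 366 + 341 = 707)
O(Z) = 707*√Z
1/(781399 + O(q)) = 1/(781399 + 707*√473)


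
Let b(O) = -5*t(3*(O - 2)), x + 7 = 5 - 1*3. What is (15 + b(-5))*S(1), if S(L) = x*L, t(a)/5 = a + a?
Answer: -5325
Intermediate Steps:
x = -5 (x = -7 + (5 - 1*3) = -7 + (5 - 3) = -7 + 2 = -5)
t(a) = 10*a (t(a) = 5*(a + a) = 5*(2*a) = 10*a)
S(L) = -5*L
b(O) = 300 - 150*O (b(O) = -50*3*(O - 2) = -50*3*(-2 + O) = -50*(-6 + 3*O) = -5*(-60 + 30*O) = 300 - 150*O)
(15 + b(-5))*S(1) = (15 + (300 - 150*(-5)))*(-5*1) = (15 + (300 + 750))*(-5) = (15 + 1050)*(-5) = 1065*(-5) = -5325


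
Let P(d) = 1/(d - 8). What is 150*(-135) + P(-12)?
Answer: -405001/20 ≈ -20250.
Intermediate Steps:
P(d) = 1/(-8 + d)
150*(-135) + P(-12) = 150*(-135) + 1/(-8 - 12) = -20250 + 1/(-20) = -20250 - 1/20 = -405001/20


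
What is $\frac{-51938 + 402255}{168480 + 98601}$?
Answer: $\frac{350317}{267081} \approx 1.3117$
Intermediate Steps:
$\frac{-51938 + 402255}{168480 + 98601} = \frac{350317}{267081}$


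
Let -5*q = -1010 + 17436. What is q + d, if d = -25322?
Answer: -143036/5 ≈ -28607.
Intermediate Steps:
q = -16426/5 (q = -(-1010 + 17436)/5 = -⅕*16426 = -16426/5 ≈ -3285.2)
q + d = -16426/5 - 25322 = -143036/5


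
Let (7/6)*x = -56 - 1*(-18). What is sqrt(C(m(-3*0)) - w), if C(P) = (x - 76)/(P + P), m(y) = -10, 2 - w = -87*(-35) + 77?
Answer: sqrt(153146)/7 ≈ 55.906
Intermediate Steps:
w = -3120 (w = 2 - (-87*(-35) + 77) = 2 - (3045 + 77) = 2 - 1*3122 = 2 - 3122 = -3120)
x = -228/7 (x = 6*(-56 - 1*(-18))/7 = 6*(-56 + 18)/7 = (6/7)*(-38) = -228/7 ≈ -32.571)
C(P) = -380/(7*P) (C(P) = (-228/7 - 76)/(P + P) = -760*1/(2*P)/7 = -380/(7*P))
sqrt(C(m(-3*0)) - w) = sqrt(-380/7/(-10) - 1*(-3120)) = sqrt(-380/7*(-1/10) + 3120) = sqrt(38/7 + 3120) = sqrt(21878/7) = sqrt(153146)/7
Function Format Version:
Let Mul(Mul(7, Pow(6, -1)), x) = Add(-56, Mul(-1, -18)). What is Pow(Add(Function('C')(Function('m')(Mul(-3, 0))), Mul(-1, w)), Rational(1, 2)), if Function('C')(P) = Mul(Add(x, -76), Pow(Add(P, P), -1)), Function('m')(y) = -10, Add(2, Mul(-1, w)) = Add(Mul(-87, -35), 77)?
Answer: Mul(Rational(1, 7), Pow(153146, Rational(1, 2))) ≈ 55.906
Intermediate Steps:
w = -3120 (w = Add(2, Mul(-1, Add(Mul(-87, -35), 77))) = Add(2, Mul(-1, Add(3045, 77))) = Add(2, Mul(-1, 3122)) = Add(2, -3122) = -3120)
x = Rational(-228, 7) (x = Mul(Rational(6, 7), Add(-56, Mul(-1, -18))) = Mul(Rational(6, 7), Add(-56, 18)) = Mul(Rational(6, 7), -38) = Rational(-228, 7) ≈ -32.571)
Function('C')(P) = Mul(Rational(-380, 7), Pow(P, -1)) (Function('C')(P) = Mul(Add(Rational(-228, 7), -76), Pow(Add(P, P), -1)) = Mul(Rational(-760, 7), Pow(Mul(2, P), -1)) = Mul(Rational(-760, 7), Mul(Rational(1, 2), Pow(P, -1))) = Mul(Rational(-380, 7), Pow(P, -1)))
Pow(Add(Function('C')(Function('m')(Mul(-3, 0))), Mul(-1, w)), Rational(1, 2)) = Pow(Add(Mul(Rational(-380, 7), Pow(-10, -1)), Mul(-1, -3120)), Rational(1, 2)) = Pow(Add(Mul(Rational(-380, 7), Rational(-1, 10)), 3120), Rational(1, 2)) = Pow(Add(Rational(38, 7), 3120), Rational(1, 2)) = Pow(Rational(21878, 7), Rational(1, 2)) = Mul(Rational(1, 7), Pow(153146, Rational(1, 2)))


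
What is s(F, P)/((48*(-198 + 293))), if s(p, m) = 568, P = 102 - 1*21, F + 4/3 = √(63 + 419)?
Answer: 71/570 ≈ 0.12456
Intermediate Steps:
F = -4/3 + √482 (F = -4/3 + √(63 + 419) = -4/3 + √482 ≈ 20.621)
P = 81 (P = 102 - 21 = 81)
s(F, P)/((48*(-198 + 293))) = 568/((48*(-198 + 293))) = 568/((48*95)) = 568/4560 = 568*(1/4560) = 71/570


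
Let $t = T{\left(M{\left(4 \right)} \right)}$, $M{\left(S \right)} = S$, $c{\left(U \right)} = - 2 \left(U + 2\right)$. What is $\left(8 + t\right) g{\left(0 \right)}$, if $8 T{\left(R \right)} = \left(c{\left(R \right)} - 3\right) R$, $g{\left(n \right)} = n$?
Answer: $0$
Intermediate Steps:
$c{\left(U \right)} = -4 - 2 U$ ($c{\left(U \right)} = - 2 \left(2 + U\right) = -4 - 2 U$)
$T{\left(R \right)} = \frac{R \left(-7 - 2 R\right)}{8}$ ($T{\left(R \right)} = \frac{\left(\left(-4 - 2 R\right) - 3\right) R}{8} = \frac{\left(-7 - 2 R\right) R}{8} = \frac{R \left(-7 - 2 R\right)}{8}$)
$t = - \frac{15}{2}$ ($t = \left(- \frac{1}{8}\right) 4 \left(7 + 2 \cdot 4\right) = \left(- \frac{1}{8}\right) 4 \left(7 + 8\right) = \left(- \frac{1}{8}\right) 4 \cdot 15 = - \frac{15}{2} \approx -7.5$)
$\left(8 + t\right) g{\left(0 \right)} = \left(8 - \frac{15}{2}\right) 0 = \frac{1}{2} \cdot 0 = 0$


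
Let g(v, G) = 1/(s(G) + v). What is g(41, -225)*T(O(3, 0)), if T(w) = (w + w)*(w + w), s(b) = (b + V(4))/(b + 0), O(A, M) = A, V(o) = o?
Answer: 4050/4723 ≈ 0.85751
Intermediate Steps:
s(b) = (4 + b)/b (s(b) = (b + 4)/(b + 0) = (4 + b)/b)
T(w) = 4*w² (T(w) = (2*w)*(2*w) = 4*w²)
g(v, G) = 1/(v + (4 + G)/G) (g(v, G) = 1/((4 + G)/G + v) = 1/(v + (4 + G)/G))
g(41, -225)*T(O(3, 0)) = (-225/(4 - 225 - 225*41))*(4*3²) = (-225/(4 - 225 - 9225))*(4*9) = -225/(-9446)*36 = -225*(-1/9446)*36 = (225/9446)*36 = 4050/4723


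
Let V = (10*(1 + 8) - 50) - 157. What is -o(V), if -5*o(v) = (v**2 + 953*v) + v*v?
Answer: -84123/5 ≈ -16825.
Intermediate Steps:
V = -117 (V = (10*9 - 50) - 157 = (90 - 50) - 157 = 40 - 157 = -117)
o(v) = -953*v/5 - 2*v**2/5 (o(v) = -((v**2 + 953*v) + v*v)/5 = -((v**2 + 953*v) + v**2)/5 = -(2*v**2 + 953*v)/5 = -953*v/5 - 2*v**2/5)
-o(V) = -(-1)*(-117)*(953 + 2*(-117))/5 = -(-1)*(-117)*(953 - 234)/5 = -(-1)*(-117)*719/5 = -1*84123/5 = -84123/5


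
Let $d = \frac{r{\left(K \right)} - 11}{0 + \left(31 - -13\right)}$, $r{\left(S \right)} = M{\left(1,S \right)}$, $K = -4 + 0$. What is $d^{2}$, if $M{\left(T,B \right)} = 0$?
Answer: $\frac{1}{16} \approx 0.0625$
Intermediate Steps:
$K = -4$
$r{\left(S \right)} = 0$
$d = - \frac{1}{4}$ ($d = \frac{0 - 11}{0 + \left(31 - -13\right)} = - \frac{11}{0 + \left(31 + 13\right)} = - \frac{11}{0 + 44} = - \frac{11}{44} = \left(-11\right) \frac{1}{44} = - \frac{1}{4} \approx -0.25$)
$d^{2} = \left(- \frac{1}{4}\right)^{2} = \frac{1}{16}$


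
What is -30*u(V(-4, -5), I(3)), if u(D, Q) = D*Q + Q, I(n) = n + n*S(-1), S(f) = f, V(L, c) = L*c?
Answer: 0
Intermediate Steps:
I(n) = 0 (I(n) = n + n*(-1) = n - n = 0)
u(D, Q) = Q + D*Q
-30*u(V(-4, -5), I(3)) = -0*(1 - 4*(-5)) = -0*(1 + 20) = -0*21 = -30*0 = 0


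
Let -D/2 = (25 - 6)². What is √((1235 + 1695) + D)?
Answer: 4*√138 ≈ 46.989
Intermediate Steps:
D = -722 (D = -2*(25 - 6)² = -2*19² = -2*361 = -722)
√((1235 + 1695) + D) = √((1235 + 1695) - 722) = √(2930 - 722) = √2208 = 4*√138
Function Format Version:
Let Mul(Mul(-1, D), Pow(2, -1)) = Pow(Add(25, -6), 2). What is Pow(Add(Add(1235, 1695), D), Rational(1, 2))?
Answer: Mul(4, Pow(138, Rational(1, 2))) ≈ 46.989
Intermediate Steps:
D = -722 (D = Mul(-2, Pow(Add(25, -6), 2)) = Mul(-2, Pow(19, 2)) = Mul(-2, 361) = -722)
Pow(Add(Add(1235, 1695), D), Rational(1, 2)) = Pow(Add(Add(1235, 1695), -722), Rational(1, 2)) = Pow(Add(2930, -722), Rational(1, 2)) = Pow(2208, Rational(1, 2)) = Mul(4, Pow(138, Rational(1, 2)))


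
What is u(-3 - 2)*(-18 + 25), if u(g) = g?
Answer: -35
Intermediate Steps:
u(-3 - 2)*(-18 + 25) = (-3 - 2)*(-18 + 25) = -5*7 = -35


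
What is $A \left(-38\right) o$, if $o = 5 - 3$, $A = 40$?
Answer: $-3040$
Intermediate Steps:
$o = 2$ ($o = 5 - 3 = 2$)
$A \left(-38\right) o = 40 \left(-38\right) 2 = \left(-1520\right) 2 = -3040$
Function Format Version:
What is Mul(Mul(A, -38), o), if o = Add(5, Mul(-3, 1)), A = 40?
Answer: -3040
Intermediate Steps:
o = 2 (o = Add(5, -3) = 2)
Mul(Mul(A, -38), o) = Mul(Mul(40, -38), 2) = Mul(-1520, 2) = -3040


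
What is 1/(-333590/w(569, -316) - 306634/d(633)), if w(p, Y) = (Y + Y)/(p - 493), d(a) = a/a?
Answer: -79/21054981 ≈ -3.7521e-6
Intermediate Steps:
d(a) = 1
w(p, Y) = 2*Y/(-493 + p) (w(p, Y) = (2*Y)/(-493 + p) = 2*Y/(-493 + p))
1/(-333590/w(569, -316) - 306634/d(633)) = 1/(-333590/(2*(-316)/(-493 + 569)) - 306634/1) = 1/(-333590/(2*(-316)/76) - 306634*1) = 1/(-333590/(2*(-316)*(1/76)) - 306634) = 1/(-333590/(-158/19) - 306634) = 1/(-333590*(-19/158) - 306634) = 1/(3169105/79 - 306634) = 1/(-21054981/79) = -79/21054981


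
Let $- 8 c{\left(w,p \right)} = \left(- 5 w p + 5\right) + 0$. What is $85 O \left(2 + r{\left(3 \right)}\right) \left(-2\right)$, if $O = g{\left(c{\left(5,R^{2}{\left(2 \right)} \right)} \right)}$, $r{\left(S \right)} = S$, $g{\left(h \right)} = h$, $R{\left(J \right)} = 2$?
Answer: $- \frac{40375}{4} \approx -10094.0$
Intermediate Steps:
$c{\left(w,p \right)} = - \frac{5}{8} + \frac{5 p w}{8}$ ($c{\left(w,p \right)} = - \frac{\left(- 5 w p + 5\right) + 0}{8} = - \frac{\left(- 5 p w + 5\right) + 0}{8} = - \frac{\left(5 - 5 p w\right) + 0}{8} = - \frac{5 - 5 p w}{8} = - \frac{5}{8} + \frac{5 p w}{8}$)
$O = \frac{95}{8}$ ($O = - \frac{5}{8} + \frac{5}{8} \cdot 2^{2} \cdot 5 = - \frac{5}{8} + \frac{5}{8} \cdot 4 \cdot 5 = - \frac{5}{8} + \frac{25}{2} = \frac{95}{8} \approx 11.875$)
$85 O \left(2 + r{\left(3 \right)}\right) \left(-2\right) = 85 \cdot \frac{95}{8} \left(2 + 3\right) \left(-2\right) = \frac{8075 \cdot 5 \left(-2\right)}{8} = \frac{8075}{8} \left(-10\right) = - \frac{40375}{4}$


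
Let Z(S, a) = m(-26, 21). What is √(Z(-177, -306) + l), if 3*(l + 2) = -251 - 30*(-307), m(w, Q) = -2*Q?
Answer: √26481/3 ≈ 54.243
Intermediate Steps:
Z(S, a) = -42 (Z(S, a) = -2*21 = -42)
l = 8953/3 (l = -2 + (-251 - 30*(-307))/3 = -2 + (-251 + 9210)/3 = -2 + (⅓)*8959 = -2 + 8959/3 = 8953/3 ≈ 2984.3)
√(Z(-177, -306) + l) = √(-42 + 8953/3) = √(8827/3) = √26481/3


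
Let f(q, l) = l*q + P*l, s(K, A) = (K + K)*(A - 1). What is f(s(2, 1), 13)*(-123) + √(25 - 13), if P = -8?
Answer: 12792 + 2*√3 ≈ 12795.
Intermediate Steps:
s(K, A) = 2*K*(-1 + A) (s(K, A) = (2*K)*(-1 + A) = 2*K*(-1 + A))
f(q, l) = -8*l + l*q (f(q, l) = l*q - 8*l = -8*l + l*q)
f(s(2, 1), 13)*(-123) + √(25 - 13) = (13*(-8 + 2*2*(-1 + 1)))*(-123) + √(25 - 13) = (13*(-8 + 2*2*0))*(-123) + √12 = (13*(-8 + 0))*(-123) + 2*√3 = (13*(-8))*(-123) + 2*√3 = -104*(-123) + 2*√3 = 12792 + 2*√3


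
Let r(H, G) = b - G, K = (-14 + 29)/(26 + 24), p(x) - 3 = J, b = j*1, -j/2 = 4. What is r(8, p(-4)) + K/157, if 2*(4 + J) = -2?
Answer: -9417/1570 ≈ -5.9981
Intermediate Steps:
j = -8 (j = -2*4 = -8)
b = -8 (b = -8*1 = -8)
J = -5 (J = -4 + (½)*(-2) = -4 - 1 = -5)
p(x) = -2 (p(x) = 3 - 5 = -2)
K = 3/10 (K = 15/50 = 15*(1/50) = 3/10 ≈ 0.30000)
r(H, G) = -8 - G
r(8, p(-4)) + K/157 = (-8 - 1*(-2)) + (3/10)/157 = (-8 + 2) + (3/10)*(1/157) = -6 + 3/1570 = -9417/1570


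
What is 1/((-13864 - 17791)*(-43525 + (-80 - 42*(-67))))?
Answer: 1/1291239105 ≈ 7.7445e-10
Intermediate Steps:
1/((-13864 - 17791)*(-43525 + (-80 - 42*(-67)))) = 1/(-31655*(-43525 + (-80 + 2814))) = 1/(-31655*(-43525 + 2734)) = 1/(-31655*(-40791)) = 1/1291239105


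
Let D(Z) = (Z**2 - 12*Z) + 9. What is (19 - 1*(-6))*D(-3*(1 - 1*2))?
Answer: -450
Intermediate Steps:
D(Z) = 9 + Z**2 - 12*Z
(19 - 1*(-6))*D(-3*(1 - 1*2)) = (19 - 1*(-6))*(9 + (-3*(1 - 1*2))**2 - (-36)*(1 - 1*2)) = (19 + 6)*(9 + (-3*(1 - 2))**2 - (-36)*(1 - 2)) = 25*(9 + (-3*(-1))**2 - (-36)*(-1)) = 25*(9 + 3**2 - 12*3) = 25*(9 + 9 - 36) = 25*(-18) = -450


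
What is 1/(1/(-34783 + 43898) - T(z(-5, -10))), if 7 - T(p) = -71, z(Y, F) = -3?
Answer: -9115/710969 ≈ -0.012821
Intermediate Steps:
T(p) = 78 (T(p) = 7 - 1*(-71) = 7 + 71 = 78)
1/(1/(-34783 + 43898) - T(z(-5, -10))) = 1/(1/(-34783 + 43898) - 1*78) = 1/(1/9115 - 78) = 1/(-710969/9115) = -9115/710969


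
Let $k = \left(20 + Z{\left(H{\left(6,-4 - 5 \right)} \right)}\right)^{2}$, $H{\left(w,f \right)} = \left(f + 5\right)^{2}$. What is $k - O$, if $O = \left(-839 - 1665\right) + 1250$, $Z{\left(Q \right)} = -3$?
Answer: $1543$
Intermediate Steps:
$H{\left(w,f \right)} = \left(5 + f\right)^{2}$
$O = -1254$ ($O = -2504 + 1250 = -1254$)
$k = 289$ ($k = \left(20 - 3\right)^{2} = 17^{2} = 289$)
$k - O = 289 - -1254 = 289 + 1254 = 1543$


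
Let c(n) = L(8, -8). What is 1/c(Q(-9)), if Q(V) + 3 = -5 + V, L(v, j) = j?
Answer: -1/8 ≈ -0.12500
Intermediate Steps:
Q(V) = -8 + V (Q(V) = -3 + (-5 + V) = -8 + V)
c(n) = -8
1/c(Q(-9)) = 1/(-8) = -1/8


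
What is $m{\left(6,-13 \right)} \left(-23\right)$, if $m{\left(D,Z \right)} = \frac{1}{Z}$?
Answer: $\frac{23}{13} \approx 1.7692$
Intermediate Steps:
$m{\left(6,-13 \right)} \left(-23\right) = \frac{1}{-13} \left(-23\right) = \left(- \frac{1}{13}\right) \left(-23\right) = \frac{23}{13}$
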